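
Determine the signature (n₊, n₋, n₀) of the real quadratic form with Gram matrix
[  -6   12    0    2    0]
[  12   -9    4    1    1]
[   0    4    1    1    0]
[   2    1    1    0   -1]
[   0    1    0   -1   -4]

step 0: pivot -6 → sign −
step 1: pivot 15 → sign +
step 2: pivot -1/15 → sign −
step 3: pivot 2/3 → sign +
step 4: pivot -3 → sign −
signature = (2, 3, 0)

Answer: (2, 3, 0)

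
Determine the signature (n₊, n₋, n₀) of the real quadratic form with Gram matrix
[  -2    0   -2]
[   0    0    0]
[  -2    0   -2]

step 0: pivot -2 → sign −
step 1: row/col 1 already zero → sign 0
step 2: row/col 2 already zero → sign 0
signature = (0, 1, 2)

Answer: (0, 1, 2)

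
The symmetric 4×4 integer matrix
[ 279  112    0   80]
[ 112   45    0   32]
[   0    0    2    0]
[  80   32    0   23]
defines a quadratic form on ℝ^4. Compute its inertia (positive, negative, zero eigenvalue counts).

step 0: pivot 279 → sign +
step 1: pivot 11/279 → sign +
step 2: pivot 2 → sign +
step 3: pivot -3/11 → sign −
signature = (3, 1, 0)

Answer: (3, 1, 0)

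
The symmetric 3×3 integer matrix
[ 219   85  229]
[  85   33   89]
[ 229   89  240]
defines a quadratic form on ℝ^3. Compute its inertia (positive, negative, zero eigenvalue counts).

Answer: (2, 1, 0)

Derivation:
step 0: pivot 219 → sign +
step 1: pivot 2/219 → sign +
step 2: pivot -1 → sign −
signature = (2, 1, 0)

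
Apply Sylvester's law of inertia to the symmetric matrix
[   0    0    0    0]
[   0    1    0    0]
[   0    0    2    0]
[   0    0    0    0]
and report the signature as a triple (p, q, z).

step 0: pivot 1 → sign +
step 1: pivot 2 → sign +
step 2: row/col 2 already zero → sign 0
step 3: row/col 3 already zero → sign 0
signature = (2, 0, 2)

Answer: (2, 0, 2)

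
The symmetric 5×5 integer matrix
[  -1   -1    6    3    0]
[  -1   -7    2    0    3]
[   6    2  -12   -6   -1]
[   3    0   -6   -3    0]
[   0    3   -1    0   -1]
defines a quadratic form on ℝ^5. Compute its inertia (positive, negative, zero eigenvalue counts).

Answer: (3, 2, 0)

Derivation:
step 0: pivot -1 → sign −
step 1: pivot -6 → sign −
step 2: pivot 80/3 → sign +
step 3: pivot 3/20 → sign +
step 4: pivot 1/8 → sign +
signature = (3, 2, 0)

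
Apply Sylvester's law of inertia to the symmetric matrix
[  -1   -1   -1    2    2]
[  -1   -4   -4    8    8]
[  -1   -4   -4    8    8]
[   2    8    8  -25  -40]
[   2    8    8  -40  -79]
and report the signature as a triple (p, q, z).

Answer: (1, 3, 1)

Derivation:
step 0: pivot -1 → sign −
step 1: pivot -3 → sign −
step 2: pivot -9 → sign −
step 3: pivot 1 → sign +
step 4: row/col 4 already zero → sign 0
signature = (1, 3, 1)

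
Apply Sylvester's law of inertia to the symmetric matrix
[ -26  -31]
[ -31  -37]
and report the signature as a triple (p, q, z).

step 0: pivot -26 → sign −
step 1: pivot -1/26 → sign −
signature = (0, 2, 0)

Answer: (0, 2, 0)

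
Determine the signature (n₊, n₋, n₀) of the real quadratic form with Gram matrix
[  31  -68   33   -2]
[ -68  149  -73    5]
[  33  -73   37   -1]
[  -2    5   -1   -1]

Answer: (3, 1, 0)

Derivation:
step 0: pivot 31 → sign +
step 1: pivot -5/31 → sign −
step 2: pivot 21/5 → sign +
step 3: pivot 6/7 → sign +
signature = (3, 1, 0)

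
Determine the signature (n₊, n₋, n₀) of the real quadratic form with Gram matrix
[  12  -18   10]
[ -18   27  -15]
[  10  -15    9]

Answer: (2, 0, 1)

Derivation:
step 0: pivot 12 → sign +
step 1: pivot 2/3 → sign +
step 2: row/col 2 already zero → sign 0
signature = (2, 0, 1)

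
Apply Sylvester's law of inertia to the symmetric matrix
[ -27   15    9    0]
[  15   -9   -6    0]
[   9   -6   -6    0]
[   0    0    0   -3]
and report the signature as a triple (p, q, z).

Answer: (0, 4, 0)

Derivation:
step 0: pivot -27 → sign −
step 1: pivot -2/3 → sign −
step 2: pivot -3/2 → sign −
step 3: pivot -3 → sign −
signature = (0, 4, 0)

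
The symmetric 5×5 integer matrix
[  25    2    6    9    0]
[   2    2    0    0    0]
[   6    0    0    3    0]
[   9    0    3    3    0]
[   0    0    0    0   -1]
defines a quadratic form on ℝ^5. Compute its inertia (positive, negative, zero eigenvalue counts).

step 0: pivot 25 → sign +
step 1: pivot 46/25 → sign +
step 2: pivot -36/23 → sign −
step 3: pivot -1/4 → sign −
step 4: pivot -1 → sign −
signature = (2, 3, 0)

Answer: (2, 3, 0)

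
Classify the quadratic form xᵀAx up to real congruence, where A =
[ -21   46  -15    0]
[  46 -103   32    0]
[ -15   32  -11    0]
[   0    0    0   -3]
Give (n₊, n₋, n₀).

Answer: (1, 3, 0)

Derivation:
step 0: pivot -21 → sign −
step 1: pivot -47/21 → sign −
step 2: pivot 2/47 → sign +
step 3: pivot -3 → sign −
signature = (1, 3, 0)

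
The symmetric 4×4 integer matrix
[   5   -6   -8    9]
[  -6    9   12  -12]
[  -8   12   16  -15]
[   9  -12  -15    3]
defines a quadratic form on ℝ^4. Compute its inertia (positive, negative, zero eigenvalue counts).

step 0: pivot 5 → sign +
step 1: pivot 9/5 → sign +
step 2: pivot -14 → sign −
step 3: pivot 1/14 → sign +
signature = (3, 1, 0)

Answer: (3, 1, 0)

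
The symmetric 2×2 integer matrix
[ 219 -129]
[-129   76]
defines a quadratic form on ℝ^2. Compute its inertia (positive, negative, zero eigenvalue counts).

step 0: pivot 219 → sign +
step 1: pivot 1/73 → sign +
signature = (2, 0, 0)

Answer: (2, 0, 0)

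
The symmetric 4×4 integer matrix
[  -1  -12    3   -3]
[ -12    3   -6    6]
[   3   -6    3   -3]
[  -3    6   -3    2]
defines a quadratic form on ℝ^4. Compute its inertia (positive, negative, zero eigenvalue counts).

step 0: pivot -1 → sign −
step 1: pivot 147 → sign +
step 2: pivot -1 → sign −
step 3: row/col 3 already zero → sign 0
signature = (1, 2, 1)

Answer: (1, 2, 1)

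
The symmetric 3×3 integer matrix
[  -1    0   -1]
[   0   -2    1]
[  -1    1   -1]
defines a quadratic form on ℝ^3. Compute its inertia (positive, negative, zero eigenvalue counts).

Answer: (1, 2, 0)

Derivation:
step 0: pivot -1 → sign −
step 1: pivot -2 → sign −
step 2: pivot 1/2 → sign +
signature = (1, 2, 0)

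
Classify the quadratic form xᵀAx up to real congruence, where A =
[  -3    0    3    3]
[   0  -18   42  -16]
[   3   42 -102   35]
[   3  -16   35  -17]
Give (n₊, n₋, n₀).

step 0: pivot -3 → sign −
step 1: pivot -18 → sign −
step 2: pivot -1 → sign −
step 3: pivot 2/3 → sign +
signature = (1, 3, 0)

Answer: (1, 3, 0)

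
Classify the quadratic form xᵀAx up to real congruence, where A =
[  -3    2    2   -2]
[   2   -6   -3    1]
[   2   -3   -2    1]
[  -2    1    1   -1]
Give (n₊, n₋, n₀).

step 0: pivot -3 → sign −
step 1: pivot -14/3 → sign −
step 2: pivot -1/14 → sign −
step 3: pivot 1 → sign +
signature = (1, 3, 0)

Answer: (1, 3, 0)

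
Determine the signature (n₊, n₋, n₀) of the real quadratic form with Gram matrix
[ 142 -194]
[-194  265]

Answer: (1, 1, 0)

Derivation:
step 0: pivot 142 → sign +
step 1: pivot -3/71 → sign −
signature = (1, 1, 0)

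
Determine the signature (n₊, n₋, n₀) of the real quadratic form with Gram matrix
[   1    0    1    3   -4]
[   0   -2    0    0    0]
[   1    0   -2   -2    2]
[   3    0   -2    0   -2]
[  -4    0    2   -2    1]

Answer: (1, 4, 0)

Derivation:
step 0: pivot 1 → sign +
step 1: pivot -2 → sign −
step 2: pivot -3 → sign −
step 3: pivot -2/3 → sign −
step 4: pivot -3 → sign −
signature = (1, 4, 0)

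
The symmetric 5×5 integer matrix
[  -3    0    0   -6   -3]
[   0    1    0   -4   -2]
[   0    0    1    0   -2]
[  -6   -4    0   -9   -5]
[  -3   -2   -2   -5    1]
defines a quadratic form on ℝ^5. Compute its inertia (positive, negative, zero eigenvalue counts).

Answer: (2, 3, 0)

Derivation:
step 0: pivot -3 → sign −
step 1: pivot 1 → sign +
step 2: pivot 1 → sign +
step 3: pivot -13 → sign −
step 4: pivot -3/13 → sign −
signature = (2, 3, 0)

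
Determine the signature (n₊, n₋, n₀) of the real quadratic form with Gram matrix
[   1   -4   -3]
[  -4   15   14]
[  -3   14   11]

step 0: pivot 1 → sign +
step 1: pivot -1 → sign −
step 2: pivot 6 → sign +
signature = (2, 1, 0)

Answer: (2, 1, 0)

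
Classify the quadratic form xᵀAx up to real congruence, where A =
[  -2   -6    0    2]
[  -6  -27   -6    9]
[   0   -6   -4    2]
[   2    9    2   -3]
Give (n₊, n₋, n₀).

step 0: pivot -2 → sign −
step 1: pivot -9 → sign −
step 2: row/col 2 already zero → sign 0
step 3: row/col 3 already zero → sign 0
signature = (0, 2, 2)

Answer: (0, 2, 2)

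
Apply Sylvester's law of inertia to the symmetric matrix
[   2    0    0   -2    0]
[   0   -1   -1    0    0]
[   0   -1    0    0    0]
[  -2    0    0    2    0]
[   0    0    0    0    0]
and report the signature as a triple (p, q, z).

step 0: pivot 2 → sign +
step 1: pivot -1 → sign −
step 2: pivot 1 → sign +
step 3: row/col 3 already zero → sign 0
step 4: row/col 4 already zero → sign 0
signature = (2, 1, 2)

Answer: (2, 1, 2)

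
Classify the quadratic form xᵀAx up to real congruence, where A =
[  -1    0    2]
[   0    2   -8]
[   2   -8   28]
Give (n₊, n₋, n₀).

Answer: (1, 1, 1)

Derivation:
step 0: pivot -1 → sign −
step 1: pivot 2 → sign +
step 2: row/col 2 already zero → sign 0
signature = (1, 1, 1)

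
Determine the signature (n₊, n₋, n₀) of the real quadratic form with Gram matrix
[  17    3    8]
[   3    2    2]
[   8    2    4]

Answer: (2, 0, 1)

Derivation:
step 0: pivot 17 → sign +
step 1: pivot 25/17 → sign +
step 2: row/col 2 already zero → sign 0
signature = (2, 0, 1)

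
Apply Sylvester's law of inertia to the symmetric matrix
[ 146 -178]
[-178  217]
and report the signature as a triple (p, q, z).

step 0: pivot 146 → sign +
step 1: pivot -1/73 → sign −
signature = (1, 1, 0)

Answer: (1, 1, 0)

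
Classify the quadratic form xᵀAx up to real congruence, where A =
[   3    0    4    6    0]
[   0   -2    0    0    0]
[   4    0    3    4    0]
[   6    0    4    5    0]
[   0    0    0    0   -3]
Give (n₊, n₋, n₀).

step 0: pivot 3 → sign +
step 1: pivot -2 → sign −
step 2: pivot -7/3 → sign −
step 3: pivot -1/7 → sign −
step 4: pivot -3 → sign −
signature = (1, 4, 0)

Answer: (1, 4, 0)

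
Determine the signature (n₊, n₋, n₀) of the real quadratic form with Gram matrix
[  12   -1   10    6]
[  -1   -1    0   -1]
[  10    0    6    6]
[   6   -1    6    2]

step 0: pivot 12 → sign +
step 1: pivot -13/12 → sign −
step 2: pivot -22/13 → sign −
step 3: pivot -6/11 → sign −
signature = (1, 3, 0)

Answer: (1, 3, 0)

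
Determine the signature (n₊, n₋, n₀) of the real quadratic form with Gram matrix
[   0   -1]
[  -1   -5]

Answer: (1, 1, 0)

Derivation:
step 0: pivot -5 → sign −
step 1: pivot 1/5 → sign +
signature = (1, 1, 0)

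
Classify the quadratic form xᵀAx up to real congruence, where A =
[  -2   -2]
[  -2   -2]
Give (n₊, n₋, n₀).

step 0: pivot -2 → sign −
step 1: row/col 1 already zero → sign 0
signature = (0, 1, 1)

Answer: (0, 1, 1)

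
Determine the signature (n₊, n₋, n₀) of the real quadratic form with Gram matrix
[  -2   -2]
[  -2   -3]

step 0: pivot -2 → sign −
step 1: pivot -1 → sign −
signature = (0, 2, 0)

Answer: (0, 2, 0)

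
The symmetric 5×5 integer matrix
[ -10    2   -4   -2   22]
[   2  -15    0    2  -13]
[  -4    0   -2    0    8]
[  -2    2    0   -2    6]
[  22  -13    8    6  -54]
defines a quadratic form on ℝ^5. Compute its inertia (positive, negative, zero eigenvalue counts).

step 0: pivot -10 → sign −
step 1: pivot -73/5 → sign −
step 2: pivot -26/73 → sign −
step 3: pivot -3/13 → sign −
step 4: row/col 4 already zero → sign 0
signature = (0, 4, 1)

Answer: (0, 4, 1)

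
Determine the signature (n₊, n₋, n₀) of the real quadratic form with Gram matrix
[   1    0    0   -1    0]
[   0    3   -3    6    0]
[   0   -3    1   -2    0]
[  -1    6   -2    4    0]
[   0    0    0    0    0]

Answer: (2, 2, 1)

Derivation:
step 0: pivot 1 → sign +
step 1: pivot 3 → sign +
step 2: pivot -2 → sign −
step 3: pivot -1 → sign −
step 4: row/col 4 already zero → sign 0
signature = (2, 2, 1)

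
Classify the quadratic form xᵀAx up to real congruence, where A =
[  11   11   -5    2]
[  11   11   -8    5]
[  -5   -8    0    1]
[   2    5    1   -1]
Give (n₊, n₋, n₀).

Answer: (3, 1, 0)

Derivation:
step 0: pivot 11 → sign +
step 1: pivot -25/11 → sign −
step 2: pivot 99/25 → sign +
step 3: pivot 2/11 → sign +
signature = (3, 1, 0)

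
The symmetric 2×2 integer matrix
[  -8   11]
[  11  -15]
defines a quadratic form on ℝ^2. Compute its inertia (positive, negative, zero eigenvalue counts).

Answer: (1, 1, 0)

Derivation:
step 0: pivot -8 → sign −
step 1: pivot 1/8 → sign +
signature = (1, 1, 0)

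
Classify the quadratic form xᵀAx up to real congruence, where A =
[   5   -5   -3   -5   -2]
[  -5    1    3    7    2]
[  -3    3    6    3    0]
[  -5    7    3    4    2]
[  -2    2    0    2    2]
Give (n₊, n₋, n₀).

step 0: pivot 5 → sign +
step 1: pivot -4 → sign −
step 2: pivot 21/5 → sign +
step 3: pivot 6/7 → sign +
step 4: row/col 4 already zero → sign 0
signature = (3, 1, 1)

Answer: (3, 1, 1)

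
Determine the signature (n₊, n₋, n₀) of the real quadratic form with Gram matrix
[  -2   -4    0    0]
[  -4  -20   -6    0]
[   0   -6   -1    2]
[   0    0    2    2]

Answer: (1, 2, 1)

Derivation:
step 0: pivot -2 → sign −
step 1: pivot -12 → sign −
step 2: pivot 2 → sign +
step 3: row/col 3 already zero → sign 0
signature = (1, 2, 1)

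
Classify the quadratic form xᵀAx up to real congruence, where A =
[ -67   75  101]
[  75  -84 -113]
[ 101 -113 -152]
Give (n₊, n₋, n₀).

step 0: pivot -67 → sign −
step 1: pivot -3/67 → sign −
step 2: pivot 1/3 → sign +
signature = (1, 2, 0)

Answer: (1, 2, 0)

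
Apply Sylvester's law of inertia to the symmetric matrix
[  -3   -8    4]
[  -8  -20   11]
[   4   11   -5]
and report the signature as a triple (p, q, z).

step 0: pivot -3 → sign −
step 1: pivot 4/3 → sign +
step 2: pivot 1/4 → sign +
signature = (2, 1, 0)

Answer: (2, 1, 0)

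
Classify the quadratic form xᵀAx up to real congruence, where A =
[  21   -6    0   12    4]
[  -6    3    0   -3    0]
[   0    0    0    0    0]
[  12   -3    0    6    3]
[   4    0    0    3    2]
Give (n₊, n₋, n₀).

step 0: pivot 21 → sign +
step 1: pivot 9/7 → sign +
step 2: pivot -1 → sign −
step 3: pivot 1/3 → sign +
step 4: row/col 4 already zero → sign 0
signature = (3, 1, 1)

Answer: (3, 1, 1)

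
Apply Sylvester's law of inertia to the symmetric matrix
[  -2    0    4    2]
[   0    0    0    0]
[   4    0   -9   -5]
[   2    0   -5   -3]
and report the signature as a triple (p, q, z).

step 0: pivot -2 → sign −
step 1: pivot -1 → sign −
step 2: row/col 2 already zero → sign 0
step 3: row/col 3 already zero → sign 0
signature = (0, 2, 2)

Answer: (0, 2, 2)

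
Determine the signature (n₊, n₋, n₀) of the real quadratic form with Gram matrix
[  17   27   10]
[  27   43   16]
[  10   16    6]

step 0: pivot 17 → sign +
step 1: pivot 2/17 → sign +
step 2: row/col 2 already zero → sign 0
signature = (2, 0, 1)

Answer: (2, 0, 1)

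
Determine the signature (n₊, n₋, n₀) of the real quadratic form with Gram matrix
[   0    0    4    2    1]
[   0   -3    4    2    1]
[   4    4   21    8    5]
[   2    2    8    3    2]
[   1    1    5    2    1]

step 0: pivot -3 → sign −
step 1: pivot 79/3 → sign +
step 2: pivot -48/79 → sign −
step 3: pivot 1/4 → sign +
step 4: pivot -1/4 → sign −
signature = (2, 3, 0)

Answer: (2, 3, 0)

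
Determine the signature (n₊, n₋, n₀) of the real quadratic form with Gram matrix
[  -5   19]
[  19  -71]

Answer: (1, 1, 0)

Derivation:
step 0: pivot -5 → sign −
step 1: pivot 6/5 → sign +
signature = (1, 1, 0)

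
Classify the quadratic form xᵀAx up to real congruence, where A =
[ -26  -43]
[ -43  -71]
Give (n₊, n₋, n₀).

Answer: (1, 1, 0)

Derivation:
step 0: pivot -26 → sign −
step 1: pivot 3/26 → sign +
signature = (1, 1, 0)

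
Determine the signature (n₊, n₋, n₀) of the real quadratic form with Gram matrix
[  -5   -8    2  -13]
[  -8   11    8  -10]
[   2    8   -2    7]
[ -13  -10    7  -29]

Answer: (1, 3, 0)

Derivation:
step 0: pivot -5 → sign −
step 1: pivot 119/5 → sign +
step 2: pivot -258/119 → sign −
step 3: pivot -3/86 → sign −
signature = (1, 3, 0)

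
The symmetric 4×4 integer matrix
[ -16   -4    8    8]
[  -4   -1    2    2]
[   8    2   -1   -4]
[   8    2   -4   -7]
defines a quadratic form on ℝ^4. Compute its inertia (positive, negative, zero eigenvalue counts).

step 0: pivot -16 → sign −
step 1: pivot 3 → sign +
step 2: pivot -3 → sign −
step 3: row/col 3 already zero → sign 0
signature = (1, 2, 1)

Answer: (1, 2, 1)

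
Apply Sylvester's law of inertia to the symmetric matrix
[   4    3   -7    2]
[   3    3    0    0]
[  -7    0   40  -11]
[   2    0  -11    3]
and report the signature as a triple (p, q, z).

step 0: pivot 4 → sign +
step 1: pivot 3/4 → sign +
step 2: pivot -9 → sign −
step 3: row/col 3 already zero → sign 0
signature = (2, 1, 1)

Answer: (2, 1, 1)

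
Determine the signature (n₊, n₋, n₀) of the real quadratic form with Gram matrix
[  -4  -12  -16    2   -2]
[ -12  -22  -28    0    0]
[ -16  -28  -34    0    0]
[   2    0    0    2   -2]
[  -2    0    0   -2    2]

Answer: (3, 1, 1)

Derivation:
step 0: pivot -4 → sign −
step 1: pivot 14 → sign +
step 2: pivot 10/7 → sign +
step 3: pivot 1/5 → sign +
step 4: row/col 4 already zero → sign 0
signature = (3, 1, 1)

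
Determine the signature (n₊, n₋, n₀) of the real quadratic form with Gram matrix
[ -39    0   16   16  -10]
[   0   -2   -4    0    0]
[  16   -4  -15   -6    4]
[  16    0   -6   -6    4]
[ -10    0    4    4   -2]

step 0: pivot -39 → sign −
step 1: pivot -2 → sign −
step 2: pivot -17/39 → sign −
step 3: pivot 22/17 → sign +
step 4: pivot 6/11 → sign +
signature = (2, 3, 0)

Answer: (2, 3, 0)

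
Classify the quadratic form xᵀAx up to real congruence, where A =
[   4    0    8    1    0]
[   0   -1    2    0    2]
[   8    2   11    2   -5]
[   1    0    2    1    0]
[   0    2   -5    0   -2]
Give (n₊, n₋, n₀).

Answer: (3, 2, 0)

Derivation:
step 0: pivot 4 → sign +
step 1: pivot -1 → sign −
step 2: pivot -1 → sign −
step 3: pivot 3/4 → sign +
step 4: pivot 3 → sign +
signature = (3, 2, 0)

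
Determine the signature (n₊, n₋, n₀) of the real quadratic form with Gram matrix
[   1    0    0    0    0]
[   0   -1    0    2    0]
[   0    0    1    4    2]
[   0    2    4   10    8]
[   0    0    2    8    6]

Answer: (3, 2, 0)

Derivation:
step 0: pivot 1 → sign +
step 1: pivot -1 → sign −
step 2: pivot 1 → sign +
step 3: pivot -2 → sign −
step 4: pivot 2 → sign +
signature = (3, 2, 0)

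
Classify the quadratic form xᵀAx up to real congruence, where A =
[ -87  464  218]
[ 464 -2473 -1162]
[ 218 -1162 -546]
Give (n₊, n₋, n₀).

step 0: pivot -87 → sign −
step 1: pivot 5/3 → sign +
step 2: pivot -2/145 → sign −
signature = (1, 2, 0)

Answer: (1, 2, 0)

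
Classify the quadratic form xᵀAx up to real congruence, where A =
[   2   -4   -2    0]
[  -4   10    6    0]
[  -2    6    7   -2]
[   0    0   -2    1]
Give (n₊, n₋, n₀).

step 0: pivot 2 → sign +
step 1: pivot 2 → sign +
step 2: pivot 3 → sign +
step 3: pivot -1/3 → sign −
signature = (3, 1, 0)

Answer: (3, 1, 0)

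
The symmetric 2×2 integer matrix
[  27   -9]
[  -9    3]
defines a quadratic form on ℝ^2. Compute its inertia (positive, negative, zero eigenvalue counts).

step 0: pivot 27 → sign +
step 1: row/col 1 already zero → sign 0
signature = (1, 0, 1)

Answer: (1, 0, 1)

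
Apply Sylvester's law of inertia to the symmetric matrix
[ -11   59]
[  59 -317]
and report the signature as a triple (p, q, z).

step 0: pivot -11 → sign −
step 1: pivot -6/11 → sign −
signature = (0, 2, 0)

Answer: (0, 2, 0)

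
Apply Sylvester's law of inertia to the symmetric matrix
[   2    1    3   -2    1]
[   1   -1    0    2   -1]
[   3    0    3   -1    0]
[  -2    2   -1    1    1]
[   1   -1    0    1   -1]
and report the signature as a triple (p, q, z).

step 0: pivot 2 → sign +
step 1: pivot -3/2 → sign −
step 2: pivot 5 → sign +
step 3: pivot -1/5 → sign −
step 4: row/col 4 already zero → sign 0
signature = (2, 2, 1)

Answer: (2, 2, 1)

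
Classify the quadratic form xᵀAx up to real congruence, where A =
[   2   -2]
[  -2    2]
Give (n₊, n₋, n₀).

Answer: (1, 0, 1)

Derivation:
step 0: pivot 2 → sign +
step 1: row/col 1 already zero → sign 0
signature = (1, 0, 1)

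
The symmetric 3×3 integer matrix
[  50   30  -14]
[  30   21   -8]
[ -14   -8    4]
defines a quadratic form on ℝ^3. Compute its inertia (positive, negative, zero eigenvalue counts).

Answer: (3, 0, 0)

Derivation:
step 0: pivot 50 → sign +
step 1: pivot 3 → sign +
step 2: pivot 2/75 → sign +
signature = (3, 0, 0)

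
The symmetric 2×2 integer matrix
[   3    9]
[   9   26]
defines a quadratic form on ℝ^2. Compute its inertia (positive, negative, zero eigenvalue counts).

Answer: (1, 1, 0)

Derivation:
step 0: pivot 3 → sign +
step 1: pivot -1 → sign −
signature = (1, 1, 0)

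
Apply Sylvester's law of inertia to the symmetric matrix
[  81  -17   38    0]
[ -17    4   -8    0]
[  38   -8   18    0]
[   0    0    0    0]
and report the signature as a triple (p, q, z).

step 0: pivot 81 → sign +
step 1: pivot 35/81 → sign +
step 2: pivot 6/35 → sign +
step 3: row/col 3 already zero → sign 0
signature = (3, 0, 1)

Answer: (3, 0, 1)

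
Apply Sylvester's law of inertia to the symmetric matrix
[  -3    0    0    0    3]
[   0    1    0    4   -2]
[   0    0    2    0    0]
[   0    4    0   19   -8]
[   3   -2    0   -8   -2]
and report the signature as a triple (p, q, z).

step 0: pivot -3 → sign −
step 1: pivot 1 → sign +
step 2: pivot 2 → sign +
step 3: pivot 3 → sign +
step 4: pivot -3 → sign −
signature = (3, 2, 0)

Answer: (3, 2, 0)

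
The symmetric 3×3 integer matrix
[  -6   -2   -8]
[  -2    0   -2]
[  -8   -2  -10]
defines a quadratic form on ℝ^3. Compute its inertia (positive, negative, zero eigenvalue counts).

Answer: (1, 1, 1)

Derivation:
step 0: pivot -6 → sign −
step 1: pivot 2/3 → sign +
step 2: row/col 2 already zero → sign 0
signature = (1, 1, 1)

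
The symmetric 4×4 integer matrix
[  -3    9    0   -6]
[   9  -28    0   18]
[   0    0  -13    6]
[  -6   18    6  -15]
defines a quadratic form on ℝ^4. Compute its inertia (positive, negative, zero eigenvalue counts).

step 0: pivot -3 → sign −
step 1: pivot -1 → sign −
step 2: pivot -13 → sign −
step 3: pivot -3/13 → sign −
signature = (0, 4, 0)

Answer: (0, 4, 0)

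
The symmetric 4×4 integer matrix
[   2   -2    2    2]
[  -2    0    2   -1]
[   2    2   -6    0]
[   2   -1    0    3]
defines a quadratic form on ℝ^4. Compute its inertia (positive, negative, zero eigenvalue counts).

Answer: (2, 1, 1)

Derivation:
step 0: pivot 2 → sign +
step 1: pivot -2 → sign −
step 2: pivot 3/2 → sign +
step 3: row/col 3 already zero → sign 0
signature = (2, 1, 1)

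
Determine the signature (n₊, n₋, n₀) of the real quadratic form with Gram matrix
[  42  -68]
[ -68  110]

step 0: pivot 42 → sign +
step 1: pivot -2/21 → sign −
signature = (1, 1, 0)

Answer: (1, 1, 0)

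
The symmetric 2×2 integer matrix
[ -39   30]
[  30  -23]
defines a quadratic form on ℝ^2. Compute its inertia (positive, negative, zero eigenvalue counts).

Answer: (1, 1, 0)

Derivation:
step 0: pivot -39 → sign −
step 1: pivot 1/13 → sign +
signature = (1, 1, 0)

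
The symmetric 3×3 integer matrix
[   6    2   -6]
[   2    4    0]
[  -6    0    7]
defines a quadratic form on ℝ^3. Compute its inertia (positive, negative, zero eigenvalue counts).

Answer: (2, 1, 0)

Derivation:
step 0: pivot 6 → sign +
step 1: pivot 10/3 → sign +
step 2: pivot -1/5 → sign −
signature = (2, 1, 0)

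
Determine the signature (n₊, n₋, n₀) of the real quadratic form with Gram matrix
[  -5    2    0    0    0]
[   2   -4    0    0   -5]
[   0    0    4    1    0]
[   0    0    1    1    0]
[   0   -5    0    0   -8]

step 0: pivot -5 → sign −
step 1: pivot -16/5 → sign −
step 2: pivot 4 → sign +
step 3: pivot 3/4 → sign +
step 4: pivot -3/16 → sign −
signature = (2, 3, 0)

Answer: (2, 3, 0)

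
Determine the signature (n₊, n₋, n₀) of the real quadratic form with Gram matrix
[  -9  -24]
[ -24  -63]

step 0: pivot -9 → sign −
step 1: pivot 1 → sign +
signature = (1, 1, 0)

Answer: (1, 1, 0)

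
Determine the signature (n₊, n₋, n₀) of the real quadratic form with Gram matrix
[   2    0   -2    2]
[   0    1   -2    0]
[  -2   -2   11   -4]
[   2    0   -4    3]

step 0: pivot 2 → sign +
step 1: pivot 1 → sign +
step 2: pivot 5 → sign +
step 3: pivot 1/5 → sign +
signature = (4, 0, 0)

Answer: (4, 0, 0)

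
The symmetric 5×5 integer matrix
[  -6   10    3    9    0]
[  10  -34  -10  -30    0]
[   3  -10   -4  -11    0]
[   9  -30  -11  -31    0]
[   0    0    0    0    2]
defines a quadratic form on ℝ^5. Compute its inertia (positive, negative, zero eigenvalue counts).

Answer: (1, 4, 0)

Derivation:
step 0: pivot -6 → sign −
step 1: pivot -52/3 → sign −
step 2: pivot -55/52 → sign −
step 3: pivot -3/55 → sign −
step 4: pivot 2 → sign +
signature = (1, 4, 0)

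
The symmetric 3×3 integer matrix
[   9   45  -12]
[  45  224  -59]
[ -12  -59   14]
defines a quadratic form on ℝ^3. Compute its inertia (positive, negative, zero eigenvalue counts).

Answer: (1, 2, 0)

Derivation:
step 0: pivot 9 → sign +
step 1: pivot -1 → sign −
step 2: pivot -1 → sign −
signature = (1, 2, 0)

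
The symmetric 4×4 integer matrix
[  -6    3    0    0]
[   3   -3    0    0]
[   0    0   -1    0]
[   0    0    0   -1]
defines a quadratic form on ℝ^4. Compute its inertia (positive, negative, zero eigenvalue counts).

Answer: (0, 4, 0)

Derivation:
step 0: pivot -6 → sign −
step 1: pivot -3/2 → sign −
step 2: pivot -1 → sign −
step 3: pivot -1 → sign −
signature = (0, 4, 0)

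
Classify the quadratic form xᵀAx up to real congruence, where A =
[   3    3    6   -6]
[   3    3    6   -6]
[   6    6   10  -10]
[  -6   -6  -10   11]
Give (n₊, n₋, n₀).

step 0: pivot 3 → sign +
step 1: pivot -2 → sign −
step 2: pivot 1 → sign +
step 3: row/col 3 already zero → sign 0
signature = (2, 1, 1)

Answer: (2, 1, 1)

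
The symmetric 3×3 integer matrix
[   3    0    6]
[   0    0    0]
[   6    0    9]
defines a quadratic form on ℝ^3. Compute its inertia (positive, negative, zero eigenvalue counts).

Answer: (1, 1, 1)

Derivation:
step 0: pivot 3 → sign +
step 1: pivot -3 → sign −
step 2: row/col 2 already zero → sign 0
signature = (1, 1, 1)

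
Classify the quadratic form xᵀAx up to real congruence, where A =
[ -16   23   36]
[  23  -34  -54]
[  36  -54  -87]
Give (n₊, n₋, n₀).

Answer: (0, 3, 0)

Derivation:
step 0: pivot -16 → sign −
step 1: pivot -15/16 → sign −
step 2: pivot -3/5 → sign −
signature = (0, 3, 0)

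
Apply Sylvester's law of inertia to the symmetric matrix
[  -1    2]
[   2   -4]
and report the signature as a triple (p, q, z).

Answer: (0, 1, 1)

Derivation:
step 0: pivot -1 → sign −
step 1: row/col 1 already zero → sign 0
signature = (0, 1, 1)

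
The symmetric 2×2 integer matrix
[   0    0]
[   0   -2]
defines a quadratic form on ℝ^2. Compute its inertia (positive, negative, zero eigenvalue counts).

Answer: (0, 1, 1)

Derivation:
step 0: pivot -2 → sign −
step 1: row/col 1 already zero → sign 0
signature = (0, 1, 1)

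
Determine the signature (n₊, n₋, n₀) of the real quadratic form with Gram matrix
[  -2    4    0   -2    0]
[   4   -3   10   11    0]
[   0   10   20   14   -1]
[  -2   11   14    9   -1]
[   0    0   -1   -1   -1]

step 0: pivot -2 → sign −
step 1: pivot 5 → sign +
step 2: pivot 6/5 → sign +
step 3: pivot -11/6 → sign −
step 4: pivot 6/11 → sign +
signature = (3, 2, 0)

Answer: (3, 2, 0)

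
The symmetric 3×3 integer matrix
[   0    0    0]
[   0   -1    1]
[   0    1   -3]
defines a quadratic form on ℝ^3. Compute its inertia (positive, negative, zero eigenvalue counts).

Answer: (0, 2, 1)

Derivation:
step 0: pivot -1 → sign −
step 1: pivot -2 → sign −
step 2: row/col 2 already zero → sign 0
signature = (0, 2, 1)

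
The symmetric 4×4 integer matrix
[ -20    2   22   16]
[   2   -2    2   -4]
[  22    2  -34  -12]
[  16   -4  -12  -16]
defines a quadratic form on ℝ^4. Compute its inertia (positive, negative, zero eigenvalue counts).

Answer: (0, 2, 2)

Derivation:
step 0: pivot -20 → sign −
step 1: pivot -9/5 → sign −
step 2: row/col 2 already zero → sign 0
step 3: row/col 3 already zero → sign 0
signature = (0, 2, 2)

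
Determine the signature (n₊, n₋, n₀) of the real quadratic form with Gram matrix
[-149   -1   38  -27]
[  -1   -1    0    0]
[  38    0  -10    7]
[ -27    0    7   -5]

Answer: (0, 4, 0)

Derivation:
step 0: pivot -149 → sign −
step 1: pivot -148/149 → sign −
step 2: pivot -9/37 → sign −
step 3: pivot -1/18 → sign −
signature = (0, 4, 0)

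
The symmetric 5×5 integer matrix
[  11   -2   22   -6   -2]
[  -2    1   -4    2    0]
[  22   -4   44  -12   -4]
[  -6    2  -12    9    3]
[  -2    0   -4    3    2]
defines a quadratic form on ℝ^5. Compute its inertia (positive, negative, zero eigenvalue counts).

step 0: pivot 11 → sign +
step 1: pivot 7/11 → sign +
step 2: pivot 31/7 → sign +
step 3: pivot 3/31 → sign +
step 4: row/col 4 already zero → sign 0
signature = (4, 0, 1)

Answer: (4, 0, 1)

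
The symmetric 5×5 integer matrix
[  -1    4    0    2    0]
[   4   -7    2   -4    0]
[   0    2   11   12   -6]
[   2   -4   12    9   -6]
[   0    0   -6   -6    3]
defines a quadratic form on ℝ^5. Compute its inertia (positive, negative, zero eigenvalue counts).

step 0: pivot -1 → sign −
step 1: pivot 9 → sign +
step 2: pivot 95/9 → sign +
step 3: pivot -9/19 → sign −
step 4: pivot -1/5 → sign −
signature = (2, 3, 0)

Answer: (2, 3, 0)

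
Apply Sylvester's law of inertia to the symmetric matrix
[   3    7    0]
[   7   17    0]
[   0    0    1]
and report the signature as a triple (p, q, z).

step 0: pivot 3 → sign +
step 1: pivot 2/3 → sign +
step 2: pivot 1 → sign +
signature = (3, 0, 0)

Answer: (3, 0, 0)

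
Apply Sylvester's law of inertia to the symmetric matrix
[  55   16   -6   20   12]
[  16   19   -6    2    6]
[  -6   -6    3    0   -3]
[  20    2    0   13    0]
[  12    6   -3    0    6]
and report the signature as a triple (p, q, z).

step 0: pivot 55 → sign +
step 1: pivot 789/55 → sign +
step 2: pivot 285/263 → sign +
step 3: pivot 351/95 → sign +
step 4: pivot 1/39 → sign +
signature = (5, 0, 0)

Answer: (5, 0, 0)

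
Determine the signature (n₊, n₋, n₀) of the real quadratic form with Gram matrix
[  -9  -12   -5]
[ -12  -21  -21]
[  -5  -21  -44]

step 0: pivot -9 → sign −
step 1: pivot -5 → sign −
step 2: pivot -2/15 → sign −
signature = (0, 3, 0)

Answer: (0, 3, 0)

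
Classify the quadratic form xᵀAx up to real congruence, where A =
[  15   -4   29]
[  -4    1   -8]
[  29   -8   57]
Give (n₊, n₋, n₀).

step 0: pivot 15 → sign +
step 1: pivot -1/15 → sign −
step 2: pivot 2 → sign +
signature = (2, 1, 0)

Answer: (2, 1, 0)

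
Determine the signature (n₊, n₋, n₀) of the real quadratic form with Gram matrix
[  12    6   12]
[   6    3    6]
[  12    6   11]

Answer: (1, 1, 1)

Derivation:
step 0: pivot 12 → sign +
step 1: pivot -1 → sign −
step 2: row/col 2 already zero → sign 0
signature = (1, 1, 1)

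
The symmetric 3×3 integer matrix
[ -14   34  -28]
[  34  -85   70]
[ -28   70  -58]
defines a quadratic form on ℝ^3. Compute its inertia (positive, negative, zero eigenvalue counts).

step 0: pivot -14 → sign −
step 1: pivot -17/7 → sign −
step 2: pivot -6/17 → sign −
signature = (0, 3, 0)

Answer: (0, 3, 0)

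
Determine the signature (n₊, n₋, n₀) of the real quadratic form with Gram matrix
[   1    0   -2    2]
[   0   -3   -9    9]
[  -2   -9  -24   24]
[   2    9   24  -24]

step 0: pivot 1 → sign +
step 1: pivot -3 → sign −
step 2: pivot -1 → sign −
step 3: row/col 3 already zero → sign 0
signature = (1, 2, 1)

Answer: (1, 2, 1)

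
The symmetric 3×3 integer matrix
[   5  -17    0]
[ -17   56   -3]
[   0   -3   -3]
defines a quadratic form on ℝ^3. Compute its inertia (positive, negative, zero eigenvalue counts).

step 0: pivot 5 → sign +
step 1: pivot -9/5 → sign −
step 2: pivot 2 → sign +
signature = (2, 1, 0)

Answer: (2, 1, 0)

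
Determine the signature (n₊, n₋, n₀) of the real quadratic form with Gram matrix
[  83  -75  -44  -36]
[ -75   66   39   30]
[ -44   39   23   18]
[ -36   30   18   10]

Answer: (1, 2, 1)

Derivation:
step 0: pivot 83 → sign +
step 1: pivot -147/83 → sign −
step 2: pivot -2 → sign −
step 3: row/col 3 already zero → sign 0
signature = (1, 2, 1)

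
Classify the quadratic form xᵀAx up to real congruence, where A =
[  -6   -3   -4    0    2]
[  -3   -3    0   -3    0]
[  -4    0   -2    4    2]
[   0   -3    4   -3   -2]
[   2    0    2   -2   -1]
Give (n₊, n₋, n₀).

Answer: (3, 2, 0)

Derivation:
step 0: pivot -6 → sign −
step 1: pivot -3/2 → sign −
step 2: pivot 10/3 → sign +
step 3: pivot 3 → sign +
step 4: pivot 1/5 → sign +
signature = (3, 2, 0)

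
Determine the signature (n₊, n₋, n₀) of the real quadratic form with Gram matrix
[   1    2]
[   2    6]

Answer: (2, 0, 0)

Derivation:
step 0: pivot 1 → sign +
step 1: pivot 2 → sign +
signature = (2, 0, 0)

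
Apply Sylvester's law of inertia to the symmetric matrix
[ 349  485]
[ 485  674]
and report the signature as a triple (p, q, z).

step 0: pivot 349 → sign +
step 1: pivot 1/349 → sign +
signature = (2, 0, 0)

Answer: (2, 0, 0)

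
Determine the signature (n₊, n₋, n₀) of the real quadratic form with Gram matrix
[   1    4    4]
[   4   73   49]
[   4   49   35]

step 0: pivot 1 → sign +
step 1: pivot 57 → sign +
step 2: pivot -2/19 → sign −
signature = (2, 1, 0)

Answer: (2, 1, 0)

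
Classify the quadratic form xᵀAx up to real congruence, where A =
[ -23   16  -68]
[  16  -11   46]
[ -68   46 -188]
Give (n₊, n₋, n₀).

step 0: pivot -23 → sign −
step 1: pivot 3/23 → sign +
step 2: row/col 2 already zero → sign 0
signature = (1, 1, 1)

Answer: (1, 1, 1)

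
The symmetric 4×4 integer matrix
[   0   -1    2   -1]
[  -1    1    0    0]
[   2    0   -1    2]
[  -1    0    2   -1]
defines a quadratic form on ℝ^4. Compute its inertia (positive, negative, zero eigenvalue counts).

Answer: (2, 1, 1)

Derivation:
step 0: pivot 1 → sign +
step 1: pivot -1 → sign −
step 2: pivot 3 → sign +
step 3: row/col 3 already zero → sign 0
signature = (2, 1, 1)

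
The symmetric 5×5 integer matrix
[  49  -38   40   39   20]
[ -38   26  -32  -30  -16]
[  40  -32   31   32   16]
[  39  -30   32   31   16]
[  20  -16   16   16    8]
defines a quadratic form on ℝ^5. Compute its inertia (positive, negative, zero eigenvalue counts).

step 0: pivot 49 → sign +
step 1: pivot -170/49 → sign −
step 2: pivot -117/85 → sign −
step 3: pivot -2/117 → sign −
step 4: row/col 4 already zero → sign 0
signature = (1, 3, 1)

Answer: (1, 3, 1)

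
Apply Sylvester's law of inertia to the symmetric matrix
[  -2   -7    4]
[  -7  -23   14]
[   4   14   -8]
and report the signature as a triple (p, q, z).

step 0: pivot -2 → sign −
step 1: pivot 3/2 → sign +
step 2: row/col 2 already zero → sign 0
signature = (1, 1, 1)

Answer: (1, 1, 1)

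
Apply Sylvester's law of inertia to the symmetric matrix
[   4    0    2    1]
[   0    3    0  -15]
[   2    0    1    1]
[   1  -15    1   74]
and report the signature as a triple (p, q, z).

step 0: pivot 4 → sign +
step 1: pivot 3 → sign +
step 2: pivot -5/4 → sign −
step 3: pivot 1/5 → sign +
signature = (3, 1, 0)

Answer: (3, 1, 0)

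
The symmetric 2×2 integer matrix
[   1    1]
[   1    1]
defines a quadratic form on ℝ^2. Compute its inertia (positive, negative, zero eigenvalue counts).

step 0: pivot 1 → sign +
step 1: row/col 1 already zero → sign 0
signature = (1, 0, 1)

Answer: (1, 0, 1)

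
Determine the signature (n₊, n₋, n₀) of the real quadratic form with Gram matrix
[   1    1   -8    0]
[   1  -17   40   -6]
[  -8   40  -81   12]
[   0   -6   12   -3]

Answer: (1, 3, 0)

Derivation:
step 0: pivot 1 → sign +
step 1: pivot -18 → sign −
step 2: pivot -17 → sign −
step 3: pivot -1/17 → sign −
signature = (1, 3, 0)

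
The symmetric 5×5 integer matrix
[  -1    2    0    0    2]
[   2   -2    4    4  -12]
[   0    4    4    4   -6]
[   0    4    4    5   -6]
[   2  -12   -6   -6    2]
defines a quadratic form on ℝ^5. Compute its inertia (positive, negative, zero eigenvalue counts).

step 0: pivot -1 → sign −
step 1: pivot 2 → sign +
step 2: pivot -4 → sign −
step 3: pivot 1 → sign +
step 4: pivot -1 → sign −
signature = (2, 3, 0)

Answer: (2, 3, 0)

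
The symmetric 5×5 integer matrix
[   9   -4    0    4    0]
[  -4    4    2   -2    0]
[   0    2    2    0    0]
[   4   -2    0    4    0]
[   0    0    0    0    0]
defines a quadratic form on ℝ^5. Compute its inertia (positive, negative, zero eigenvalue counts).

Answer: (4, 0, 1)

Derivation:
step 0: pivot 9 → sign +
step 1: pivot 20/9 → sign +
step 2: pivot 1/5 → sign +
step 3: pivot 2 → sign +
step 4: row/col 4 already zero → sign 0
signature = (4, 0, 1)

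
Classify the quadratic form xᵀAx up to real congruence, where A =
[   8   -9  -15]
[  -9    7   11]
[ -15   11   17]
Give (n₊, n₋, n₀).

Answer: (1, 2, 0)

Derivation:
step 0: pivot 8 → sign +
step 1: pivot -25/8 → sign −
step 2: pivot -2/25 → sign −
signature = (1, 2, 0)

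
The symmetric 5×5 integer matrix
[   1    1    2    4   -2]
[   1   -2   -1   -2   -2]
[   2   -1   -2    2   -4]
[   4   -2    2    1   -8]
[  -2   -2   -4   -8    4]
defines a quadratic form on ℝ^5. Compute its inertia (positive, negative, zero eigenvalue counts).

step 0: pivot 1 → sign +
step 1: pivot -3 → sign −
step 2: pivot -3 → sign −
step 3: pivot -3 → sign −
step 4: row/col 4 already zero → sign 0
signature = (1, 3, 1)

Answer: (1, 3, 1)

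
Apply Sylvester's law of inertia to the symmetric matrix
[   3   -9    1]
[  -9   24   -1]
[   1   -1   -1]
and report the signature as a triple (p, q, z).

Answer: (1, 1, 1)

Derivation:
step 0: pivot 3 → sign +
step 1: pivot -3 → sign −
step 2: row/col 2 already zero → sign 0
signature = (1, 1, 1)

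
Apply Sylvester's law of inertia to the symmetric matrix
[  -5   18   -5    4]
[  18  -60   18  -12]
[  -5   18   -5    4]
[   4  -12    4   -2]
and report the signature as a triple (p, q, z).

step 0: pivot -5 → sign −
step 1: pivot 24/5 → sign +
step 2: row/col 2 already zero → sign 0
step 3: row/col 3 already zero → sign 0
signature = (1, 1, 2)

Answer: (1, 1, 2)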